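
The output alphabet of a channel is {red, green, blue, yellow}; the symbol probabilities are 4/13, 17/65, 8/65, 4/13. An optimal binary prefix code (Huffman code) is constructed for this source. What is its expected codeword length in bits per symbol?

2 bits/symbol

Repeatedly combine the two least-probable nodes; the expected code length is the sum of the merged weights.
merge 8/65 + 17/65 → 5/13
merge 4/13 + 4/13 → 8/13
merge 5/13 + 8/13 → 1
L = 5/13 + 8/13 + 1 = 2 bits/symbol.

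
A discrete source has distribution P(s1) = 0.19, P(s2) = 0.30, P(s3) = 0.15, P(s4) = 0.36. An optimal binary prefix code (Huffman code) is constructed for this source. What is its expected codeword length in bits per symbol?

Repeatedly combine the two least-probable nodes; the expected code length is the sum of the merged weights.
merge 3/20 + 19/100 → 17/50
merge 3/10 + 17/50 → 16/25
merge 9/25 + 16/25 → 1
L = 17/50 + 16/25 + 1 = 99/50 = 1.98 bits/symbol.

1.98 bits/symbol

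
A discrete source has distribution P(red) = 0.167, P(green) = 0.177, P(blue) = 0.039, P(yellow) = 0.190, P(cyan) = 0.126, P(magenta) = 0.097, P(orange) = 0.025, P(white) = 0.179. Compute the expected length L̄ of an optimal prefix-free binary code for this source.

Repeatedly combine the two least-probable nodes; the expected code length is the sum of the merged weights.
merge 1/40 + 39/1000 → 8/125
merge 8/125 + 97/1000 → 161/1000
merge 63/500 + 161/1000 → 287/1000
merge 167/1000 + 177/1000 → 43/125
merge 179/1000 + 19/100 → 369/1000
merge 287/1000 + 43/125 → 631/1000
merge 369/1000 + 631/1000 → 1
L = 8/125 + 161/1000 + 287/1000 + 43/125 + 369/1000 + 631/1000 + 1 = 357/125 = 2.856 bits/symbol.

2.856 bits/symbol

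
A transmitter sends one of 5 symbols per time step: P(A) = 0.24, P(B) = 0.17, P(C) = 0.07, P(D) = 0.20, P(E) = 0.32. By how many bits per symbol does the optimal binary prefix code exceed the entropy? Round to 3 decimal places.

0.052 bits

Entropy H = −Σ p log₂ p ≈ 2.1877 bits.
Huffman merges: 7/100+17/100→6/25; 1/5+6/25→11/25; 6/25+8/25→14/25; 11/25+14/25→1. L = 56/25 ≈ 2.2400.
L − H = 2.2400 − 2.1877 = 0.052 bits.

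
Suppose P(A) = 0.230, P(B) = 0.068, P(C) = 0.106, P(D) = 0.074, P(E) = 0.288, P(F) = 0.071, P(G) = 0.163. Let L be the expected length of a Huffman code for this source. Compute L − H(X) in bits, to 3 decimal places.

0.034 bits

Entropy H = −Σ p log₂ p ≈ 2.5873 bits.
Huffman merges: 17/250+71/1000→139/1000; 37/500+53/500→9/50; 139/1000+163/1000→151/500; 9/50+23/100→41/100; 36/125+151/500→59/100; 41/100+59/100→1. L = 2621/1000 ≈ 2.6210.
L − H = 2.6210 − 2.5873 = 0.034 bits.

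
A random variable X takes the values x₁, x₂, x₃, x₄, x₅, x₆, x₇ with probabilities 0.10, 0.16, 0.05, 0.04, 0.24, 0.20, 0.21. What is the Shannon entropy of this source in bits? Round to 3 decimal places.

H = −Σ pᵢ log₂ pᵢ.
−0.10·log₂(0.10) = 0.3322
−0.16·log₂(0.16) = 0.4230
−0.05·log₂(0.05) = 0.2161
−0.04·log₂(0.04) = 0.1858
−0.24·log₂(0.24) = 0.4941
−0.20·log₂(0.20) = 0.4644
−0.21·log₂(0.21) = 0.4728
Sum ≈ 2.5884 → 2.588 bits.

2.588 bits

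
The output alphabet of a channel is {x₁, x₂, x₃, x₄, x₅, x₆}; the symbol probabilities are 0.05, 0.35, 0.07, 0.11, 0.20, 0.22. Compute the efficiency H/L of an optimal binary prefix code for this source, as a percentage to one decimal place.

98.3%

Entropy H = −Σ p log₂ p ≈ 2.3100 bits.
Huffman merges: 1/20+7/100→3/25; 11/100+3/25→23/100; 1/5+11/50→21/50; 23/100+7/20→29/50; 21/50+29/50→1. L = 47/20 ≈ 2.3500.
Efficiency = H/L = 2.3100/2.3500 = 98.3%.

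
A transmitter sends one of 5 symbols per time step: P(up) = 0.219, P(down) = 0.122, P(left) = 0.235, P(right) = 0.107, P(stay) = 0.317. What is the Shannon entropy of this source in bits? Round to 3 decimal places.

H = −Σ pᵢ log₂ pᵢ.
−0.219·log₂(0.219) = 0.4798
−0.122·log₂(0.122) = 0.3703
−0.235·log₂(0.235) = 0.4910
−0.107·log₂(0.107) = 0.3450
−0.317·log₂(0.317) = 0.5254
Sum ≈ 2.2115 → 2.211 bits.

2.211 bits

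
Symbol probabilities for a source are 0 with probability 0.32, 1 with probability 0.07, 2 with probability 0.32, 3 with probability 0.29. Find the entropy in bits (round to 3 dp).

H = −Σ pᵢ log₂ pᵢ.
−0.32·log₂(0.32) = 0.5260
−0.07·log₂(0.07) = 0.2686
−0.32·log₂(0.32) = 0.5260
−0.29·log₂(0.29) = 0.5179
Sum ≈ 1.8385 → 1.839 bits.

1.839 bits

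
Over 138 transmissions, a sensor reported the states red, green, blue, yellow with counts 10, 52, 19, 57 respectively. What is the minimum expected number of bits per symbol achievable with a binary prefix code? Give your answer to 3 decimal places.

Probabilities are the counts divided by 138.
Repeatedly combine the two least-probable nodes; the expected code length is the sum of the merged weights.
merge 5/69 + 19/138 → 29/138
merge 29/138 + 26/69 → 27/46
merge 19/46 + 27/46 → 1
L = 29/138 + 27/46 + 1 = 124/69 ≈ 1.797 bits/symbol.

1.797 bits/symbol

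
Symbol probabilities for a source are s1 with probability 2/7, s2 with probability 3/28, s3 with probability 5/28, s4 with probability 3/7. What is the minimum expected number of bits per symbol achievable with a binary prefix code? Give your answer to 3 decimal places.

1.857 bits/symbol

Repeatedly combine the two least-probable nodes; the expected code length is the sum of the merged weights.
merge 3/28 + 5/28 → 2/7
merge 2/7 + 2/7 → 4/7
merge 3/7 + 4/7 → 1
L = 2/7 + 4/7 + 1 = 13/7 ≈ 1.857 bits/symbol.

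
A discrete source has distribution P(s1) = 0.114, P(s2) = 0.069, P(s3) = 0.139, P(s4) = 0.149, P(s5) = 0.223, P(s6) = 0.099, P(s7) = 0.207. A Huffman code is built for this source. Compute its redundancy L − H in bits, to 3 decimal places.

0.026 bits

Entropy H = −Σ p log₂ p ≈ 2.7117 bits.
Huffman merges: 69/1000+99/1000→21/125; 57/500+139/1000→253/1000; 149/1000+21/125→317/1000; 207/1000+223/1000→43/100; 253/1000+317/1000→57/100; 43/100+57/100→1. L = 1369/500 ≈ 2.7380.
L − H = 2.7380 − 2.7117 = 0.026 bits.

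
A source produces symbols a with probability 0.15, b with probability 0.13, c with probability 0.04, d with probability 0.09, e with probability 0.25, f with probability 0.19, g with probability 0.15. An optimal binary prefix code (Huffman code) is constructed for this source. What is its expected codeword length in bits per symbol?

Repeatedly combine the two least-probable nodes; the expected code length is the sum of the merged weights.
merge 1/25 + 9/100 → 13/100
merge 13/100 + 13/100 → 13/50
merge 3/20 + 3/20 → 3/10
merge 19/100 + 1/4 → 11/25
merge 13/50 + 3/10 → 14/25
merge 11/25 + 14/25 → 1
L = 13/100 + 13/50 + 3/10 + 11/25 + 14/25 + 1 = 269/100 = 2.69 bits/symbol.

2.69 bits/symbol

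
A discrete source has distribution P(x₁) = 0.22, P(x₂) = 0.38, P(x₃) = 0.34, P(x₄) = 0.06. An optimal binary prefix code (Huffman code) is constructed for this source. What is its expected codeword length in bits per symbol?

Repeatedly combine the two least-probable nodes; the expected code length is the sum of the merged weights.
merge 3/50 + 11/50 → 7/25
merge 7/25 + 17/50 → 31/50
merge 19/50 + 31/50 → 1
L = 7/25 + 31/50 + 1 = 19/10 = 1.9 bits/symbol.

1.9 bits/symbol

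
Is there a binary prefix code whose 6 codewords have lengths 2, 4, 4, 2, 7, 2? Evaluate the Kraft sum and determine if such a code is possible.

0.8828125; yes

With common denominator 2^7 = 128: Σ 2^(−ℓᵢ) = 32/128 + 8/128 + 8/128 + 32/128 + 1/128 + 32/128 = 113/128 = 0.8828125.
Kraft's inequality requires Σ ≤ 1; here Σ = 0.8828125 ≤ 1, so such a prefix code exists.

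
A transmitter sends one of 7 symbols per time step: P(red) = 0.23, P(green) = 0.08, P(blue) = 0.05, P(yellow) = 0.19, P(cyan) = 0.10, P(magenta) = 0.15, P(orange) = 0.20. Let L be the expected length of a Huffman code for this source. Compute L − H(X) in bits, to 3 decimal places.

Entropy H = −Σ p log₂ p ≈ 2.6576 bits.
Huffman merges: 1/20+2/25→13/100; 1/10+13/100→23/100; 3/20+19/100→17/50; 1/5+23/100→43/100; 23/100+17/50→57/100; 43/100+57/100→1. L = 27/10 ≈ 2.7000.
L − H = 2.7000 − 2.6576 = 0.042 bits.

0.042 bits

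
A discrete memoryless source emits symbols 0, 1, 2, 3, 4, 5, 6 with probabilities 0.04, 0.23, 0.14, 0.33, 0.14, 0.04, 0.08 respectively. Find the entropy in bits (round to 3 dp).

H = −Σ pᵢ log₂ pᵢ.
−0.04·log₂(0.04) = 0.1858
−0.23·log₂(0.23) = 0.4877
−0.14·log₂(0.14) = 0.3971
−0.33·log₂(0.33) = 0.5278
−0.14·log₂(0.14) = 0.3971
−0.04·log₂(0.04) = 0.1858
−0.08·log₂(0.08) = 0.2915
Sum ≈ 2.4727 → 2.473 bits.

2.473 bits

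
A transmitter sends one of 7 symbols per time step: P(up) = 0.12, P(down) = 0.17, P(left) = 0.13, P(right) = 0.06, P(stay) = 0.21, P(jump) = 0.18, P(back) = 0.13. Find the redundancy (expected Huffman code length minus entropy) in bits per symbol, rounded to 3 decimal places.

Entropy H = −Σ p log₂ p ≈ 2.7286 bits.
Huffman merges: 3/50+3/25→9/50; 13/100+13/100→13/50; 17/100+9/50→7/20; 9/50+21/100→39/100; 13/50+7/20→61/100; 39/100+61/100→1. L = 279/100 ≈ 2.7900.
L − H = 2.7900 − 2.7286 = 0.061 bits.

0.061 bits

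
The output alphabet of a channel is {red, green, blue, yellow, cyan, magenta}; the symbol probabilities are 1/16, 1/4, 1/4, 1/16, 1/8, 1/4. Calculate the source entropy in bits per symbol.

2.375 bits

Each probability is a power of 1/2, so log₂(1/p) is an integer.
H = Σ p·log₂(1/p) = 1/16·4 + 1/4·2 + 1/4·2 + 1/16·4 + 1/8·3 + 1/4·2 = 2.375 bits.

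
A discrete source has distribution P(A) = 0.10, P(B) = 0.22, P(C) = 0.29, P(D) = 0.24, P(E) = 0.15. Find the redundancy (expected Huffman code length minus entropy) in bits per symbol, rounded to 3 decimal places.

0.015 bits

Entropy H = −Σ p log₂ p ≈ 2.2353 bits.
Huffman merges: 1/10+3/20→1/4; 11/50+6/25→23/50; 1/4+29/100→27/50; 23/50+27/50→1. L = 9/4 ≈ 2.2500.
L − H = 2.2500 − 2.2353 = 0.015 bits.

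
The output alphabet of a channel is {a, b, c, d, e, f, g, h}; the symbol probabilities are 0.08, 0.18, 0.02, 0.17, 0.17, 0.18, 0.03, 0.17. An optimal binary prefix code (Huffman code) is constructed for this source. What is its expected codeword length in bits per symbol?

Repeatedly combine the two least-probable nodes; the expected code length is the sum of the merged weights.
merge 1/50 + 3/100 → 1/20
merge 1/20 + 2/25 → 13/100
merge 13/100 + 17/100 → 3/10
merge 17/100 + 17/100 → 17/50
merge 9/50 + 9/50 → 9/25
merge 3/10 + 17/50 → 16/25
merge 9/25 + 16/25 → 1
L = 1/20 + 13/100 + 3/10 + 17/50 + 9/25 + 16/25 + 1 = 141/50 = 2.82 bits/symbol.

2.82 bits/symbol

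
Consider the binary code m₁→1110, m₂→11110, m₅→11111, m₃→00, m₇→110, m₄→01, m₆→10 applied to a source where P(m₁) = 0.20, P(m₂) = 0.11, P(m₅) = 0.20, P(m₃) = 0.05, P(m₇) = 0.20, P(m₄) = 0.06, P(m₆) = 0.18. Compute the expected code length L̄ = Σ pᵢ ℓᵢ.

3.53 bits/symbol

L̄ = Σ pᵢ·ℓᵢ = 0.20·4 + 0.11·5 + 0.20·5 + 0.05·2 + 0.20·3 + 0.06·2 + 0.18·2 = 3.53 bits/symbol.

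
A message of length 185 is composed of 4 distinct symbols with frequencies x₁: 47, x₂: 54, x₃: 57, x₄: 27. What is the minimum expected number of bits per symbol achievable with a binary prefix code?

Probabilities are the counts divided by 185.
Repeatedly combine the two least-probable nodes; the expected code length is the sum of the merged weights.
merge 27/185 + 47/185 → 2/5
merge 54/185 + 57/185 → 3/5
merge 2/5 + 3/5 → 1
L = 2/5 + 3/5 + 1 = 2 bits/symbol.

2 bits/symbol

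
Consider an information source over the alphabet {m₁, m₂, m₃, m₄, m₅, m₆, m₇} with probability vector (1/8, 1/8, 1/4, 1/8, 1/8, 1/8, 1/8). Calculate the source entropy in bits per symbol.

2.75 bits

Each probability is a power of 1/2, so log₂(1/p) is an integer.
H = Σ p·log₂(1/p) = 1/8·3 + 1/8·3 + 1/4·2 + 1/8·3 + 1/8·3 + 1/8·3 + 1/8·3 = 2.75 bits.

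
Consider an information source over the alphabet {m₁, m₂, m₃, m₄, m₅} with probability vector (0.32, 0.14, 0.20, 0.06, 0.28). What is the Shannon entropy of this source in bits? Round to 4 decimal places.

2.1453 bits

H = −Σ pᵢ log₂ pᵢ.
−0.32·log₂(0.32) = 0.5260
−0.14·log₂(0.14) = 0.3971
−0.20·log₂(0.20) = 0.4644
−0.06·log₂(0.06) = 0.2435
−0.28·log₂(0.28) = 0.5142
Sum ≈ 2.1453 → 2.1453 bits.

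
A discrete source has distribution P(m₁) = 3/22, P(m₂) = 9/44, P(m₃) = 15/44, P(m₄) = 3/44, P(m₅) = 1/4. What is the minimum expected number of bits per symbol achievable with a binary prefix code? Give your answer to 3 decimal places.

2.205 bits/symbol

Repeatedly combine the two least-probable nodes; the expected code length is the sum of the merged weights.
merge 3/44 + 3/22 → 9/44
merge 9/44 + 9/44 → 9/22
merge 1/4 + 15/44 → 13/22
merge 9/22 + 13/22 → 1
L = 9/44 + 9/22 + 13/22 + 1 = 97/44 ≈ 2.205 bits/symbol.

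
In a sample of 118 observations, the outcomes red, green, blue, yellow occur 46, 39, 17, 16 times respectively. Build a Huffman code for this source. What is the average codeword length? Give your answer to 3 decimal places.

1.890 bits/symbol

Probabilities are the counts divided by 118.
Repeatedly combine the two least-probable nodes; the expected code length is the sum of the merged weights.
merge 8/59 + 17/118 → 33/118
merge 33/118 + 39/118 → 36/59
merge 23/59 + 36/59 → 1
L = 33/118 + 36/59 + 1 = 223/118 ≈ 1.890 bits/symbol.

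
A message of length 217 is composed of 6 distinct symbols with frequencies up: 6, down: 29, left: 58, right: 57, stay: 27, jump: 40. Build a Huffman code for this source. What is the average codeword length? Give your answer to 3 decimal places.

Probabilities are the counts divided by 217.
Repeatedly combine the two least-probable nodes; the expected code length is the sum of the merged weights.
merge 6/217 + 27/217 → 33/217
merge 29/217 + 33/217 → 2/7
merge 40/217 + 57/217 → 97/217
merge 58/217 + 2/7 → 120/217
merge 97/217 + 120/217 → 1
L = 33/217 + 2/7 + 97/217 + 120/217 + 1 = 529/217 ≈ 2.438 bits/symbol.

2.438 bits/symbol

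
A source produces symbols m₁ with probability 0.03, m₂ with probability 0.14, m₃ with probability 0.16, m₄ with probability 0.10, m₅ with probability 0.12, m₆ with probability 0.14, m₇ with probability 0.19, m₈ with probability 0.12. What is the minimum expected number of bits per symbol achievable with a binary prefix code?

Repeatedly combine the two least-probable nodes; the expected code length is the sum of the merged weights.
merge 3/100 + 1/10 → 13/100
merge 3/25 + 3/25 → 6/25
merge 13/100 + 7/50 → 27/100
merge 7/50 + 4/25 → 3/10
merge 19/100 + 6/25 → 43/100
merge 27/100 + 3/10 → 57/100
merge 43/100 + 57/100 → 1
L = 13/100 + 6/25 + 27/100 + 3/10 + 43/100 + 57/100 + 1 = 147/50 = 2.94 bits/symbol.

2.94 bits/symbol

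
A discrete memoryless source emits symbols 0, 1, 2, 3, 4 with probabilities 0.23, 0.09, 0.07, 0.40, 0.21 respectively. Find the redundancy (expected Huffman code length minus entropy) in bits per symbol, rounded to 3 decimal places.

Entropy H = −Σ p log₂ p ≈ 2.0705 bits.
Huffman merges: 7/100+9/100→4/25; 4/25+21/100→37/100; 23/100+37/100→3/5; 2/5+3/5→1. L = 213/100 ≈ 2.1300.
L − H = 2.1300 − 2.0705 = 0.060 bits.

0.060 bits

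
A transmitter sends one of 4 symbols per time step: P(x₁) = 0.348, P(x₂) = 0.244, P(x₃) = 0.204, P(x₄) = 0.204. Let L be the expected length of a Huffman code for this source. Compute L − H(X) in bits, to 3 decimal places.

0.038 bits

Entropy H = −Σ p log₂ p ≈ 1.9622 bits.
Huffman merges: 51/250+51/250→51/125; 61/250+87/250→74/125; 51/125+74/125→1. L = 2 ≈ 2.0000.
L − H = 2.0000 − 1.9622 = 0.038 bits.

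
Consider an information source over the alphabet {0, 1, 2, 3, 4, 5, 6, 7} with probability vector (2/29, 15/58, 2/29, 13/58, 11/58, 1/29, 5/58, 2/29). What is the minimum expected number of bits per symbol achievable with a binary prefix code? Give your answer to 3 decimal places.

Repeatedly combine the two least-probable nodes; the expected code length is the sum of the merged weights.
merge 1/29 + 2/29 → 3/29
merge 2/29 + 2/29 → 4/29
merge 5/58 + 3/29 → 11/58
merge 4/29 + 11/58 → 19/58
merge 11/58 + 13/58 → 12/29
merge 15/58 + 19/58 → 17/29
merge 12/29 + 17/29 → 1
L = 3/29 + 4/29 + 11/58 + 19/58 + 12/29 + 17/29 + 1 = 80/29 ≈ 2.759 bits/symbol.

2.759 bits/symbol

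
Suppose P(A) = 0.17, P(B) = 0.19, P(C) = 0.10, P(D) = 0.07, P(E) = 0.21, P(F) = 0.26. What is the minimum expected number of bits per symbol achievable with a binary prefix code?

Repeatedly combine the two least-probable nodes; the expected code length is the sum of the merged weights.
merge 7/100 + 1/10 → 17/100
merge 17/100 + 17/100 → 17/50
merge 19/100 + 21/100 → 2/5
merge 13/50 + 17/50 → 3/5
merge 2/5 + 3/5 → 1
L = 17/100 + 17/50 + 2/5 + 3/5 + 1 = 251/100 = 2.51 bits/symbol.

2.51 bits/symbol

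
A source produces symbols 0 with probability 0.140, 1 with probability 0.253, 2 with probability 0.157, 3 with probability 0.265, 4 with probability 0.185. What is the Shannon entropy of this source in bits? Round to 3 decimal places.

H = −Σ pᵢ log₂ pᵢ.
−0.140·log₂(0.140) = 0.3971
−0.253·log₂(0.253) = 0.5016
−0.157·log₂(0.157) = 0.4194
−0.265·log₂(0.265) = 0.5077
−0.185·log₂(0.185) = 0.4504
Sum ≈ 2.2762 → 2.276 bits.

2.276 bits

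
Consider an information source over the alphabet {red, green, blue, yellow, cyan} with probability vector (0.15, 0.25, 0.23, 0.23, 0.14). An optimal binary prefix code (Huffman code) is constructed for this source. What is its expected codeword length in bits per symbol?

2.29 bits/symbol

Repeatedly combine the two least-probable nodes; the expected code length is the sum of the merged weights.
merge 7/50 + 3/20 → 29/100
merge 23/100 + 23/100 → 23/50
merge 1/4 + 29/100 → 27/50
merge 23/50 + 27/50 → 1
L = 29/100 + 23/50 + 27/50 + 1 = 229/100 = 2.29 bits/symbol.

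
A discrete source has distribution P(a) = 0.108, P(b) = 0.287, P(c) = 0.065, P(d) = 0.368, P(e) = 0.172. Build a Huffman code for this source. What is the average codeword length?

2.15 bits/symbol

Repeatedly combine the two least-probable nodes; the expected code length is the sum of the merged weights.
merge 13/200 + 27/250 → 173/1000
merge 43/250 + 173/1000 → 69/200
merge 287/1000 + 69/200 → 79/125
merge 46/125 + 79/125 → 1
L = 173/1000 + 69/200 + 79/125 + 1 = 43/20 = 2.15 bits/symbol.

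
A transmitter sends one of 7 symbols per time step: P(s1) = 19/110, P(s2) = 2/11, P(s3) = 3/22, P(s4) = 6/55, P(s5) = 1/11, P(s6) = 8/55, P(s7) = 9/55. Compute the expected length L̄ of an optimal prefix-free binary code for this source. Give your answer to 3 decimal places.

Repeatedly combine the two least-probable nodes; the expected code length is the sum of the merged weights.
merge 1/11 + 6/55 → 1/5
merge 3/22 + 8/55 → 31/110
merge 9/55 + 19/110 → 37/110
merge 2/11 + 1/5 → 21/55
merge 31/110 + 37/110 → 34/55
merge 21/55 + 34/55 → 1
L = 1/5 + 31/110 + 37/110 + 21/55 + 34/55 + 1 = 31/11 ≈ 2.818 bits/symbol.

2.818 bits/symbol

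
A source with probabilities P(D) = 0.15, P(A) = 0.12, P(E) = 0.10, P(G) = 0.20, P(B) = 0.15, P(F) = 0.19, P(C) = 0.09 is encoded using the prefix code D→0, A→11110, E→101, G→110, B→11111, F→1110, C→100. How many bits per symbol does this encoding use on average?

L̄ = Σ pᵢ·ℓᵢ = 0.15·1 + 0.12·5 + 0.10·3 + 0.20·3 + 0.15·5 + 0.19·4 + 0.09·3 = 3.43 bits/symbol.

3.43 bits/symbol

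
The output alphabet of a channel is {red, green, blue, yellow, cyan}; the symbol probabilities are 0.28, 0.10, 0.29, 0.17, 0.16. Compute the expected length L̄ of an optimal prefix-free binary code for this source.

2.26 bits/symbol

Repeatedly combine the two least-probable nodes; the expected code length is the sum of the merged weights.
merge 1/10 + 4/25 → 13/50
merge 17/100 + 13/50 → 43/100
merge 7/25 + 29/100 → 57/100
merge 43/100 + 57/100 → 1
L = 13/50 + 43/100 + 57/100 + 1 = 113/50 = 2.26 bits/symbol.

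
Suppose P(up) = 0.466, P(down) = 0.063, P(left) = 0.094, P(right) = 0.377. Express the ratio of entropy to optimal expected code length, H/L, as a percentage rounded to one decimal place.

95.6%

Entropy H = −Σ p log₂ p ≈ 1.6158 bits.
Huffman merges: 63/1000+47/500→157/1000; 157/1000+377/1000→267/500; 233/500+267/500→1. L = 1691/1000 ≈ 1.6910.
Efficiency = H/L = 1.6158/1.6910 = 95.6%.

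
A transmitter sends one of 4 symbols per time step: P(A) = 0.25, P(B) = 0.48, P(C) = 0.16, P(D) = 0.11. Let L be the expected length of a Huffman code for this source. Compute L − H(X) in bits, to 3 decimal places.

0.008 bits

Entropy H = −Σ p log₂ p ≈ 1.7816 bits.
Huffman merges: 11/100+4/25→27/100; 1/4+27/100→13/25; 12/25+13/25→1. L = 179/100 ≈ 1.7900.
L − H = 1.7900 − 1.7816 = 0.008 bits.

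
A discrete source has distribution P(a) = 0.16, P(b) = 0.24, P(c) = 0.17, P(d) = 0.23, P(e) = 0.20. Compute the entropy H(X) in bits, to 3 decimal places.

2.304 bits

H = −Σ pᵢ log₂ pᵢ.
−0.16·log₂(0.16) = 0.4230
−0.24·log₂(0.24) = 0.4941
−0.17·log₂(0.17) = 0.4346
−0.23·log₂(0.23) = 0.4877
−0.20·log₂(0.20) = 0.4644
Sum ≈ 2.3038 → 2.304 bits.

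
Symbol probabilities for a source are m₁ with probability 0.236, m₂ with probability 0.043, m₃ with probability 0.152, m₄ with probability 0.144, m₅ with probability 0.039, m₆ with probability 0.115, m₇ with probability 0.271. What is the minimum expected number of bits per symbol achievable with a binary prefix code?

Repeatedly combine the two least-probable nodes; the expected code length is the sum of the merged weights.
merge 39/1000 + 43/1000 → 41/500
merge 41/500 + 23/200 → 197/1000
merge 18/125 + 19/125 → 37/125
merge 197/1000 + 59/250 → 433/1000
merge 271/1000 + 37/125 → 567/1000
merge 433/1000 + 567/1000 → 1
L = 41/500 + 197/1000 + 37/125 + 433/1000 + 567/1000 + 1 = 103/40 = 2.575 bits/symbol.

2.575 bits/symbol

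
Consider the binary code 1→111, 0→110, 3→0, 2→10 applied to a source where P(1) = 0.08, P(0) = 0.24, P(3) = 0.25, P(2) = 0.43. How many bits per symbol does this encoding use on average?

2.07 bits/symbol

L̄ = Σ pᵢ·ℓᵢ = 0.08·3 + 0.24·3 + 0.25·1 + 0.43·2 = 2.07 bits/symbol.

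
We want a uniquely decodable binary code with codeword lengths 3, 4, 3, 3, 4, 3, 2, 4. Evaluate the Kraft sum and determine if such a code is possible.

0.9375; yes

With common denominator 2^4 = 16: Σ 2^(−ℓᵢ) = 2/16 + 1/16 + 2/16 + 2/16 + 1/16 + 2/16 + 4/16 + 1/16 = 15/16 = 0.9375.
Kraft's inequality requires Σ ≤ 1; here Σ = 0.9375 ≤ 1, so such a prefix code exists.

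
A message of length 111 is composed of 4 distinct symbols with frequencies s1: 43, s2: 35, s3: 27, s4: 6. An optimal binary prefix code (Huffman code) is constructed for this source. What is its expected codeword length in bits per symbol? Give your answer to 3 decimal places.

Probabilities are the counts divided by 111.
Repeatedly combine the two least-probable nodes; the expected code length is the sum of the merged weights.
merge 2/37 + 9/37 → 11/37
merge 11/37 + 35/111 → 68/111
merge 43/111 + 68/111 → 1
L = 11/37 + 68/111 + 1 = 212/111 ≈ 1.910 bits/symbol.

1.910 bits/symbol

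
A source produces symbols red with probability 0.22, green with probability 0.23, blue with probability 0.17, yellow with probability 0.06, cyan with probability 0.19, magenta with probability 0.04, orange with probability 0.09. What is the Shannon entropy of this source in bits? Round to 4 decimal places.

H = −Σ pᵢ log₂ pᵢ.
−0.22·log₂(0.22) = 0.4806
−0.23·log₂(0.23) = 0.4877
−0.17·log₂(0.17) = 0.4346
−0.06·log₂(0.06) = 0.2435
−0.19·log₂(0.19) = 0.4552
−0.04·log₂(0.04) = 0.1858
−0.09·log₂(0.09) = 0.3127
Sum ≈ 2.6000 → 2.6000 bits.

2.6000 bits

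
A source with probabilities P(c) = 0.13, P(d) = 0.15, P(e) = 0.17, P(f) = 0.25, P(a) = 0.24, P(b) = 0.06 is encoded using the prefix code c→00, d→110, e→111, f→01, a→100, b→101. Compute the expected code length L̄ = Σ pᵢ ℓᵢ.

2.62 bits/symbol

L̄ = Σ pᵢ·ℓᵢ = 0.13·2 + 0.15·3 + 0.17·3 + 0.25·2 + 0.24·3 + 0.06·3 = 2.62 bits/symbol.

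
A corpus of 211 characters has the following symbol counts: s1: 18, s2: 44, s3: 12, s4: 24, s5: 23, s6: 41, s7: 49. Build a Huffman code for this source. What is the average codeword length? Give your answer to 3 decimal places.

Probabilities are the counts divided by 211.
Repeatedly combine the two least-probable nodes; the expected code length is the sum of the merged weights.
merge 12/211 + 18/211 → 30/211
merge 23/211 + 24/211 → 47/211
merge 30/211 + 41/211 → 71/211
merge 44/211 + 47/211 → 91/211
merge 49/211 + 71/211 → 120/211
merge 91/211 + 120/211 → 1
L = 30/211 + 47/211 + 71/211 + 91/211 + 120/211 + 1 = 570/211 ≈ 2.701 bits/symbol.

2.701 bits/symbol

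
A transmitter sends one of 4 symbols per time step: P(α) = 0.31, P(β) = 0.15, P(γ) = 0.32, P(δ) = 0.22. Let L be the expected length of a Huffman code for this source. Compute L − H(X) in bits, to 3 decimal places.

0.059 bits

Entropy H = −Σ p log₂ p ≈ 1.9409 bits.
Huffman merges: 3/20+11/50→37/100; 31/100+8/25→63/100; 37/100+63/100→1. L = 2 ≈ 2.0000.
L − H = 2.0000 − 1.9409 = 0.059 bits.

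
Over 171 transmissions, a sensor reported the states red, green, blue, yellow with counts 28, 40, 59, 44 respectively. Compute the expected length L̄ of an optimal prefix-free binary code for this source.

Probabilities are the counts divided by 171.
Repeatedly combine the two least-probable nodes; the expected code length is the sum of the merged weights.
merge 28/171 + 40/171 → 68/171
merge 44/171 + 59/171 → 103/171
merge 68/171 + 103/171 → 1
L = 68/171 + 103/171 + 1 = 2 bits/symbol.

2 bits/symbol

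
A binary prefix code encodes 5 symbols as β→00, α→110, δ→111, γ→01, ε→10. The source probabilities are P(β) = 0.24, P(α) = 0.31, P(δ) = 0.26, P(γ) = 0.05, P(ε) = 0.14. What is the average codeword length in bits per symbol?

L̄ = Σ pᵢ·ℓᵢ = 0.24·2 + 0.31·3 + 0.26·3 + 0.05·2 + 0.14·2 = 2.57 bits/symbol.

2.57 bits/symbol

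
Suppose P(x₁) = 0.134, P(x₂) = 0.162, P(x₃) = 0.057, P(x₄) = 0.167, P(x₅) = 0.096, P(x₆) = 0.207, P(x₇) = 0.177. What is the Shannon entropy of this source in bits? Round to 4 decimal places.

2.7178 bits

H = −Σ pᵢ log₂ pᵢ.
−0.134·log₂(0.134) = 0.3886
−0.162·log₂(0.162) = 0.4254
−0.057·log₂(0.057) = 0.2356
−0.167·log₂(0.167) = 0.4312
−0.096·log₂(0.096) = 0.3246
−0.207·log₂(0.207) = 0.4704
−0.177·log₂(0.177) = 0.4422
Sum ≈ 2.7178 → 2.7178 bits.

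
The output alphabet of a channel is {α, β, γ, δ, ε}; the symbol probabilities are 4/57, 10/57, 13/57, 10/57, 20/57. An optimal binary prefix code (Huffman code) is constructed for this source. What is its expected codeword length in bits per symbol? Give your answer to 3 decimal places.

2.246 bits/symbol

Repeatedly combine the two least-probable nodes; the expected code length is the sum of the merged weights.
merge 4/57 + 10/57 → 14/57
merge 10/57 + 13/57 → 23/57
merge 14/57 + 20/57 → 34/57
merge 23/57 + 34/57 → 1
L = 14/57 + 23/57 + 34/57 + 1 = 128/57 ≈ 2.246 bits/symbol.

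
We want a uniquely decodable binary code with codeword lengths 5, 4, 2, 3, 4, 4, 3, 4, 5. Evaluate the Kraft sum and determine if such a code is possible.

With common denominator 2^5 = 32: Σ 2^(−ℓᵢ) = 1/32 + 2/32 + 8/32 + 4/32 + 2/32 + 2/32 + 4/32 + 2/32 + 1/32 = 26/32 = 0.8125.
Kraft's inequality requires Σ ≤ 1; here Σ = 0.8125 ≤ 1, so such a prefix code exists.

0.8125; yes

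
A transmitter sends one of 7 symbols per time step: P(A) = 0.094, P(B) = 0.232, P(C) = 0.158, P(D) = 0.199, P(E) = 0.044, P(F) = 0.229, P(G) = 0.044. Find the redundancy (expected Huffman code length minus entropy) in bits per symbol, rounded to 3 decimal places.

Entropy H = −Σ p log₂ p ≈ 2.5773 bits.
Huffman merges: 11/250+11/250→11/125; 11/125+47/500→91/500; 79/500+91/500→17/50; 199/1000+229/1000→107/250; 29/125+17/50→143/250; 107/250+143/250→1. L = 261/100 ≈ 2.6100.
L − H = 2.6100 − 2.5773 = 0.033 bits.

0.033 bits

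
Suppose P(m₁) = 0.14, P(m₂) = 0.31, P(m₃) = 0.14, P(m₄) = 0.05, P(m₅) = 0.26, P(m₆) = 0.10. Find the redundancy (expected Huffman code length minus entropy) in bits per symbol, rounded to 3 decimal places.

Entropy H = −Σ p log₂ p ≈ 2.3716 bits.
Huffman merges: 1/20+1/10→3/20; 7/50+7/50→7/25; 3/20+13/50→41/100; 7/25+31/100→59/100; 41/100+59/100→1. L = 243/100 ≈ 2.4300.
L − H = 2.4300 − 2.3716 = 0.058 bits.

0.058 bits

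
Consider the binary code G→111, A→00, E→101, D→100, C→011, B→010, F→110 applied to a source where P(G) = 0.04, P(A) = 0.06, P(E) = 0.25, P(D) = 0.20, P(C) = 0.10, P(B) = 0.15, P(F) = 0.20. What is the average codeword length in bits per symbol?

L̄ = Σ pᵢ·ℓᵢ = 0.04·3 + 0.06·2 + 0.25·3 + 0.20·3 + 0.10·3 + 0.15·3 + 0.20·3 = 2.94 bits/symbol.

2.94 bits/symbol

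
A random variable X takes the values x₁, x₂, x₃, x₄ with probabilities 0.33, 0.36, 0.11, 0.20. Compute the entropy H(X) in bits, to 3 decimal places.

H = −Σ pᵢ log₂ pᵢ.
−0.33·log₂(0.33) = 0.5278
−0.36·log₂(0.36) = 0.5306
−0.11·log₂(0.11) = 0.3503
−0.20·log₂(0.20) = 0.4644
Sum ≈ 1.8731 → 1.873 bits.

1.873 bits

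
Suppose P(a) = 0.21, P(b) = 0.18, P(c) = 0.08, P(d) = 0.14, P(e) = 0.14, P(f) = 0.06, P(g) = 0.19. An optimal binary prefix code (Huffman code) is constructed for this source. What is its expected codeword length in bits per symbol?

Repeatedly combine the two least-probable nodes; the expected code length is the sum of the merged weights.
merge 3/50 + 2/25 → 7/50
merge 7/50 + 7/50 → 7/25
merge 7/50 + 9/50 → 8/25
merge 19/100 + 21/100 → 2/5
merge 7/25 + 8/25 → 3/5
merge 2/5 + 3/5 → 1
L = 7/50 + 7/25 + 8/25 + 2/5 + 3/5 + 1 = 137/50 = 2.74 bits/symbol.

2.74 bits/symbol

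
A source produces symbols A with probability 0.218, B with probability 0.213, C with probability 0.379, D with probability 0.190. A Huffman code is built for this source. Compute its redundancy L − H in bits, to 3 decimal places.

Entropy H = −Σ p log₂ p ≈ 1.9400 bits.
Huffman merges: 19/100+213/1000→403/1000; 109/500+379/1000→597/1000; 403/1000+597/1000→1. L = 2 ≈ 2.0000.
L − H = 2.0000 − 1.9400 = 0.060 bits.

0.060 bits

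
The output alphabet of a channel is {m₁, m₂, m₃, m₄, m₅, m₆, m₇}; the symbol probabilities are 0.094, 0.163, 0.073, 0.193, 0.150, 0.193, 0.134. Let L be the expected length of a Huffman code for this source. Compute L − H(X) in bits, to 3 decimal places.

0.043 bits

Entropy H = −Σ p log₂ p ≈ 2.7381 bits.
Huffman merges: 73/1000+47/500→167/1000; 67/500+3/20→71/250; 163/1000+167/1000→33/100; 193/1000+193/1000→193/500; 71/250+33/100→307/500; 193/500+307/500→1. L = 2781/1000 ≈ 2.7810.
L − H = 2.7810 − 2.7381 = 0.043 bits.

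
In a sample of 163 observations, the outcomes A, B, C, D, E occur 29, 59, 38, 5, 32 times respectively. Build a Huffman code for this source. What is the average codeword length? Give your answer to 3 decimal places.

2.209 bits/symbol

Probabilities are the counts divided by 163.
Repeatedly combine the two least-probable nodes; the expected code length is the sum of the merged weights.
merge 5/163 + 29/163 → 34/163
merge 32/163 + 34/163 → 66/163
merge 38/163 + 59/163 → 97/163
merge 66/163 + 97/163 → 1
L = 34/163 + 66/163 + 97/163 + 1 = 360/163 ≈ 2.209 bits/symbol.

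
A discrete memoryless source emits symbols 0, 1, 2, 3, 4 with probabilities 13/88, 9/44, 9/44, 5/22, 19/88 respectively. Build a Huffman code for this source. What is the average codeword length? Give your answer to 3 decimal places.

2.352 bits/symbol

Repeatedly combine the two least-probable nodes; the expected code length is the sum of the merged weights.
merge 13/88 + 9/44 → 31/88
merge 9/44 + 19/88 → 37/88
merge 5/22 + 31/88 → 51/88
merge 37/88 + 51/88 → 1
L = 31/88 + 37/88 + 51/88 + 1 = 207/88 ≈ 2.352 bits/symbol.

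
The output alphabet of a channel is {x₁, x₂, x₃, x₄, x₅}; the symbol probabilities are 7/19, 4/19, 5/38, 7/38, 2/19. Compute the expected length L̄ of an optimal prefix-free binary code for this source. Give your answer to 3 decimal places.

Repeatedly combine the two least-probable nodes; the expected code length is the sum of the merged weights.
merge 2/19 + 5/38 → 9/38
merge 7/38 + 4/19 → 15/38
merge 9/38 + 7/19 → 23/38
merge 15/38 + 23/38 → 1
L = 9/38 + 15/38 + 23/38 + 1 = 85/38 ≈ 2.237 bits/symbol.

2.237 bits/symbol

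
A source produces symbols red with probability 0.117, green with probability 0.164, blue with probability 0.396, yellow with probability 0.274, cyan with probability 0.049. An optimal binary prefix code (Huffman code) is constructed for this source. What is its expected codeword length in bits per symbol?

Repeatedly combine the two least-probable nodes; the expected code length is the sum of the merged weights.
merge 49/1000 + 117/1000 → 83/500
merge 41/250 + 83/500 → 33/100
merge 137/500 + 33/100 → 151/250
merge 99/250 + 151/250 → 1
L = 83/500 + 33/100 + 151/250 + 1 = 21/10 = 2.1 bits/symbol.

2.1 bits/symbol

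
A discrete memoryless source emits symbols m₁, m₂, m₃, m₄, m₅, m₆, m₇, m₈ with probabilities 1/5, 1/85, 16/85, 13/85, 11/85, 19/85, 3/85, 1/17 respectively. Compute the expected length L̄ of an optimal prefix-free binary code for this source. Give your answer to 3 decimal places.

2.729 bits/symbol

Repeatedly combine the two least-probable nodes; the expected code length is the sum of the merged weights.
merge 1/85 + 3/85 → 4/85
merge 4/85 + 1/17 → 9/85
merge 9/85 + 11/85 → 4/17
merge 13/85 + 16/85 → 29/85
merge 1/5 + 19/85 → 36/85
merge 4/17 + 29/85 → 49/85
merge 36/85 + 49/85 → 1
L = 4/85 + 9/85 + 4/17 + 29/85 + 36/85 + 49/85 + 1 = 232/85 ≈ 2.729 bits/symbol.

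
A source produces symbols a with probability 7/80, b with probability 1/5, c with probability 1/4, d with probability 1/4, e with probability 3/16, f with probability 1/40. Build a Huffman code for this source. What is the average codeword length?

2.4125 bits/symbol

Repeatedly combine the two least-probable nodes; the expected code length is the sum of the merged weights.
merge 1/40 + 7/80 → 9/80
merge 9/80 + 3/16 → 3/10
merge 1/5 + 1/4 → 9/20
merge 1/4 + 3/10 → 11/20
merge 9/20 + 11/20 → 1
L = 9/80 + 3/10 + 9/20 + 11/20 + 1 = 193/80 = 2.4125 bits/symbol.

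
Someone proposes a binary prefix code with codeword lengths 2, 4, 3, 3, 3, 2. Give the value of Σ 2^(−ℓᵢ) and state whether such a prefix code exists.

0.9375; yes

With common denominator 2^4 = 16: Σ 2^(−ℓᵢ) = 4/16 + 1/16 + 2/16 + 2/16 + 2/16 + 4/16 = 15/16 = 0.9375.
Kraft's inequality requires Σ ≤ 1; here Σ = 0.9375 ≤ 1, so such a prefix code exists.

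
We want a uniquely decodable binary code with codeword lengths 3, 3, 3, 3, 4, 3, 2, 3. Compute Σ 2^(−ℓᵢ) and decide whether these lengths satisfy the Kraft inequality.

1.0625; no

With common denominator 2^4 = 16: Σ 2^(−ℓᵢ) = 2/16 + 2/16 + 2/16 + 2/16 + 1/16 + 2/16 + 4/16 + 2/16 = 17/16 = 1.0625.
Kraft's inequality requires Σ ≤ 1; here Σ = 1.0625 > 1, so no such prefix code exists.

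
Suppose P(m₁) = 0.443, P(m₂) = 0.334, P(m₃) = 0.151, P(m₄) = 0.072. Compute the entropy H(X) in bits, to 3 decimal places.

1.734 bits

H = −Σ pᵢ log₂ pᵢ.
−0.443·log₂(0.443) = 0.5204
−0.334·log₂(0.334) = 0.5284
−0.151·log₂(0.151) = 0.4118
−0.072·log₂(0.072) = 0.2733
Sum ≈ 1.7339 → 1.734 bits.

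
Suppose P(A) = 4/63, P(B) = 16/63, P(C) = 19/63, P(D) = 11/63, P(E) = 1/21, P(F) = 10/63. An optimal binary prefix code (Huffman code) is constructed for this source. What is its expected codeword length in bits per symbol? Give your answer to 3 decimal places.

2.381 bits/symbol

Repeatedly combine the two least-probable nodes; the expected code length is the sum of the merged weights.
merge 1/21 + 4/63 → 1/9
merge 1/9 + 10/63 → 17/63
merge 11/63 + 16/63 → 3/7
merge 17/63 + 19/63 → 4/7
merge 3/7 + 4/7 → 1
L = 1/9 + 17/63 + 3/7 + 4/7 + 1 = 50/21 ≈ 2.381 bits/symbol.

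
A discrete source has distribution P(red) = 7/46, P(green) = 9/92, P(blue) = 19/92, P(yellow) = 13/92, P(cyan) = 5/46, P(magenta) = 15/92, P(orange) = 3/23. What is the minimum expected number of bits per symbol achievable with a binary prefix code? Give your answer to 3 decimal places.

2.793 bits/symbol

Repeatedly combine the two least-probable nodes; the expected code length is the sum of the merged weights.
merge 9/92 + 5/46 → 19/92
merge 3/23 + 13/92 → 25/92
merge 7/46 + 15/92 → 29/92
merge 19/92 + 19/92 → 19/46
merge 25/92 + 29/92 → 27/46
merge 19/46 + 27/46 → 1
L = 19/92 + 25/92 + 29/92 + 19/46 + 27/46 + 1 = 257/92 ≈ 2.793 bits/symbol.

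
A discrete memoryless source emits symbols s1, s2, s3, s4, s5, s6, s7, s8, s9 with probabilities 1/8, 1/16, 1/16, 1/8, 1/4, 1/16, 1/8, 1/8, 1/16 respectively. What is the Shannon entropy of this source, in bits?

Each probability is a power of 1/2, so log₂(1/p) is an integer.
H = Σ p·log₂(1/p) = 1/8·3 + 1/16·4 + 1/16·4 + 1/8·3 + 1/4·2 + 1/16·4 + 1/8·3 + 1/8·3 + 1/16·4 = 3 bits.

3 bits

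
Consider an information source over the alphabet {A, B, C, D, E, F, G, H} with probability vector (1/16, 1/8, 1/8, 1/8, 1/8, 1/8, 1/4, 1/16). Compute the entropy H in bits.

Each probability is a power of 1/2, so log₂(1/p) is an integer.
H = Σ p·log₂(1/p) = 1/16·4 + 1/8·3 + 1/8·3 + 1/8·3 + 1/8·3 + 1/8·3 + 1/4·2 + 1/16·4 = 2.875 bits.

2.875 bits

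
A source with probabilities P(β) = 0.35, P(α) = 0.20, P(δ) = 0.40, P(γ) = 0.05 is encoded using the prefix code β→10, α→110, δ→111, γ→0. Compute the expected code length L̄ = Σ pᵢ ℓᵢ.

2.55 bits/symbol

L̄ = Σ pᵢ·ℓᵢ = 0.35·2 + 0.20·3 + 0.40·3 + 0.05·1 = 2.55 bits/symbol.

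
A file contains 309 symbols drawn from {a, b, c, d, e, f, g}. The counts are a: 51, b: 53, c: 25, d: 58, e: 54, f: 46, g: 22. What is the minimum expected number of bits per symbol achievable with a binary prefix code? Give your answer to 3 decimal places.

2.790 bits/symbol

Probabilities are the counts divided by 309.
Repeatedly combine the two least-probable nodes; the expected code length is the sum of the merged weights.
merge 22/309 + 25/309 → 47/309
merge 46/309 + 47/309 → 31/103
merge 17/103 + 53/309 → 104/309
merge 18/103 + 58/309 → 112/309
merge 31/103 + 104/309 → 197/309
merge 112/309 + 197/309 → 1
L = 47/309 + 31/103 + 104/309 + 112/309 + 197/309 + 1 = 862/309 ≈ 2.790 bits/symbol.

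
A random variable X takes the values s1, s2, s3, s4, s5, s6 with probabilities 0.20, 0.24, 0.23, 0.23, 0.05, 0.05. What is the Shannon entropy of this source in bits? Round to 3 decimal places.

H = −Σ pᵢ log₂ pᵢ.
−0.20·log₂(0.20) = 0.4644
−0.24·log₂(0.24) = 0.4941
−0.23·log₂(0.23) = 0.4877
−0.23·log₂(0.23) = 0.4877
−0.05·log₂(0.05) = 0.2161
−0.05·log₂(0.05) = 0.2161
Sum ≈ 2.3660 → 2.366 bits.

2.366 bits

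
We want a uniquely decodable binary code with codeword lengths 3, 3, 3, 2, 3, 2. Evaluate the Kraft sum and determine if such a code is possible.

1; yes

With common denominator 2^3 = 8: Σ 2^(−ℓᵢ) = 1/8 + 1/8 + 1/8 + 2/8 + 1/8 + 2/8 = 8/8 = 1.
Kraft's inequality requires Σ ≤ 1; here Σ = 1 ≤ 1, so such a prefix code exists.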